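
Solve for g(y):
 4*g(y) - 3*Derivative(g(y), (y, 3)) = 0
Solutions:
 g(y) = C3*exp(6^(2/3)*y/3) + (C1*sin(2^(2/3)*3^(1/6)*y/2) + C2*cos(2^(2/3)*3^(1/6)*y/2))*exp(-6^(2/3)*y/6)


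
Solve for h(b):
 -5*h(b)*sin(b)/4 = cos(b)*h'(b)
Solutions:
 h(b) = C1*cos(b)^(5/4)


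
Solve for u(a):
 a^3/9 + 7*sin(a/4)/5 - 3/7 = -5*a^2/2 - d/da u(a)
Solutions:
 u(a) = C1 - a^4/36 - 5*a^3/6 + 3*a/7 + 28*cos(a/4)/5


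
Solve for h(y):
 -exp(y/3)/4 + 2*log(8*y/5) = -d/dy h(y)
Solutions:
 h(y) = C1 - 2*y*log(y) + 2*y*(-3*log(2) + 1 + log(5)) + 3*exp(y/3)/4


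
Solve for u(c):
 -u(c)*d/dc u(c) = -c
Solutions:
 u(c) = -sqrt(C1 + c^2)
 u(c) = sqrt(C1 + c^2)


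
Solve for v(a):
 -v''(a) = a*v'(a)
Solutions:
 v(a) = C1 + C2*erf(sqrt(2)*a/2)


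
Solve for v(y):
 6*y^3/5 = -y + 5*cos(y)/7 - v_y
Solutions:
 v(y) = C1 - 3*y^4/10 - y^2/2 + 5*sin(y)/7


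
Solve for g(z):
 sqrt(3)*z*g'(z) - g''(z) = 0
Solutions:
 g(z) = C1 + C2*erfi(sqrt(2)*3^(1/4)*z/2)


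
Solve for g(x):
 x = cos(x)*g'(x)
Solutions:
 g(x) = C1 + Integral(x/cos(x), x)


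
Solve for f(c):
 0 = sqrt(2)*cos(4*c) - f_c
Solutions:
 f(c) = C1 + sqrt(2)*sin(4*c)/4


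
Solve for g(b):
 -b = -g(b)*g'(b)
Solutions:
 g(b) = -sqrt(C1 + b^2)
 g(b) = sqrt(C1 + b^2)


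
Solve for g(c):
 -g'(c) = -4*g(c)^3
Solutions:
 g(c) = -sqrt(2)*sqrt(-1/(C1 + 4*c))/2
 g(c) = sqrt(2)*sqrt(-1/(C1 + 4*c))/2


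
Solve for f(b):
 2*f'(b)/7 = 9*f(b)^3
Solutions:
 f(b) = -sqrt(-1/(C1 + 63*b))
 f(b) = sqrt(-1/(C1 + 63*b))


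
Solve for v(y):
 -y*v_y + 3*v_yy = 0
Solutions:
 v(y) = C1 + C2*erfi(sqrt(6)*y/6)


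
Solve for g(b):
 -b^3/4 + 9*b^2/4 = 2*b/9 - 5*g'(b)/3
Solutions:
 g(b) = C1 + 3*b^4/80 - 9*b^3/20 + b^2/15


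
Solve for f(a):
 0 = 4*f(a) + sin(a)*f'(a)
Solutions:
 f(a) = C1*(cos(a)^2 + 2*cos(a) + 1)/(cos(a)^2 - 2*cos(a) + 1)


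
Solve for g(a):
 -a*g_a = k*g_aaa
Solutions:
 g(a) = C1 + Integral(C2*airyai(a*(-1/k)^(1/3)) + C3*airybi(a*(-1/k)^(1/3)), a)


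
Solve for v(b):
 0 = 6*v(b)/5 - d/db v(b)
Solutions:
 v(b) = C1*exp(6*b/5)


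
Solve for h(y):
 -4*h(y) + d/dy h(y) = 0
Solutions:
 h(y) = C1*exp(4*y)


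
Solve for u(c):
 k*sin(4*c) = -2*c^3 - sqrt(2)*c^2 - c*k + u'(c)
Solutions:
 u(c) = C1 + c^4/2 + sqrt(2)*c^3/3 + c^2*k/2 - k*cos(4*c)/4


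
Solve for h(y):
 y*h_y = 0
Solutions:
 h(y) = C1


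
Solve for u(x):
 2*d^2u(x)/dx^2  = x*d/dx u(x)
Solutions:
 u(x) = C1 + C2*erfi(x/2)


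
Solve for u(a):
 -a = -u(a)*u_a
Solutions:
 u(a) = -sqrt(C1 + a^2)
 u(a) = sqrt(C1 + a^2)


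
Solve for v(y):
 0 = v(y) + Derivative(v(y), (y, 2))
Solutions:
 v(y) = C1*sin(y) + C2*cos(y)


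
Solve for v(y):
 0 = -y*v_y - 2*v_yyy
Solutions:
 v(y) = C1 + Integral(C2*airyai(-2^(2/3)*y/2) + C3*airybi(-2^(2/3)*y/2), y)


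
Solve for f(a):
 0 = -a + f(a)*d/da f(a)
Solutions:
 f(a) = -sqrt(C1 + a^2)
 f(a) = sqrt(C1 + a^2)


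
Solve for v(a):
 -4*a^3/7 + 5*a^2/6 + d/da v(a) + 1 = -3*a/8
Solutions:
 v(a) = C1 + a^4/7 - 5*a^3/18 - 3*a^2/16 - a


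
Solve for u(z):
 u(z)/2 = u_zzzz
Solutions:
 u(z) = C1*exp(-2^(3/4)*z/2) + C2*exp(2^(3/4)*z/2) + C3*sin(2^(3/4)*z/2) + C4*cos(2^(3/4)*z/2)


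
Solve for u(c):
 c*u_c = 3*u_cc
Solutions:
 u(c) = C1 + C2*erfi(sqrt(6)*c/6)


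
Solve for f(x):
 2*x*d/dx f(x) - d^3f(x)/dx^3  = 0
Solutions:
 f(x) = C1 + Integral(C2*airyai(2^(1/3)*x) + C3*airybi(2^(1/3)*x), x)


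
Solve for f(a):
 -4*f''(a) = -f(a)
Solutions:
 f(a) = C1*exp(-a/2) + C2*exp(a/2)


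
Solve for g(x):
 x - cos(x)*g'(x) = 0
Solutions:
 g(x) = C1 + Integral(x/cos(x), x)


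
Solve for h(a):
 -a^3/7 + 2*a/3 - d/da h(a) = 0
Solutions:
 h(a) = C1 - a^4/28 + a^2/3


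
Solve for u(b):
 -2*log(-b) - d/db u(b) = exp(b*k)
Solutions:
 u(b) = C1 - 2*b*log(-b) + 2*b + Piecewise((-exp(b*k)/k, Ne(k, 0)), (-b, True))


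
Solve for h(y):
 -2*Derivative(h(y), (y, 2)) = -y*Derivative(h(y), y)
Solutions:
 h(y) = C1 + C2*erfi(y/2)


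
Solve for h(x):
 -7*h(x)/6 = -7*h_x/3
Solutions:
 h(x) = C1*exp(x/2)


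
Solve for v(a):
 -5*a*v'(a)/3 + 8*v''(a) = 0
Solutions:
 v(a) = C1 + C2*erfi(sqrt(15)*a/12)


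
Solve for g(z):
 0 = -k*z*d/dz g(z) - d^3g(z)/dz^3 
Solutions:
 g(z) = C1 + Integral(C2*airyai(z*(-k)^(1/3)) + C3*airybi(z*(-k)^(1/3)), z)


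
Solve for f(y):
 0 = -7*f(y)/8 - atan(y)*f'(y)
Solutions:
 f(y) = C1*exp(-7*Integral(1/atan(y), y)/8)


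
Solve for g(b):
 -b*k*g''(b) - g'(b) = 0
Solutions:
 g(b) = C1 + b^(((re(k) - 1)*re(k) + im(k)^2)/(re(k)^2 + im(k)^2))*(C2*sin(log(b)*Abs(im(k))/(re(k)^2 + im(k)^2)) + C3*cos(log(b)*im(k)/(re(k)^2 + im(k)^2)))


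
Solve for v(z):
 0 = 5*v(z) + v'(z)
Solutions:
 v(z) = C1*exp(-5*z)


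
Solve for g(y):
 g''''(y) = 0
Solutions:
 g(y) = C1 + C2*y + C3*y^2 + C4*y^3


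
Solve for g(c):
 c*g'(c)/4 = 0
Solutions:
 g(c) = C1


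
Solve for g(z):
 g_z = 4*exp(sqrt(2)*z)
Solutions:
 g(z) = C1 + 2*sqrt(2)*exp(sqrt(2)*z)


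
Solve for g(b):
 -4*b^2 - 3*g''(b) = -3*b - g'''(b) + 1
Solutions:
 g(b) = C1 + C2*b + C3*exp(3*b) - b^4/9 + b^3/54 - 4*b^2/27


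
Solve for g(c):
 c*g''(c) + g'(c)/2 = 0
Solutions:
 g(c) = C1 + C2*sqrt(c)


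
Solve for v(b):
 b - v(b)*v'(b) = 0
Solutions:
 v(b) = -sqrt(C1 + b^2)
 v(b) = sqrt(C1 + b^2)


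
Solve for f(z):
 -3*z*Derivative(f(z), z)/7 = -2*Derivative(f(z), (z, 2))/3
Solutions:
 f(z) = C1 + C2*erfi(3*sqrt(7)*z/14)


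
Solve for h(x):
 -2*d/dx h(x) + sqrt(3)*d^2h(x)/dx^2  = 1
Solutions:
 h(x) = C1 + C2*exp(2*sqrt(3)*x/3) - x/2


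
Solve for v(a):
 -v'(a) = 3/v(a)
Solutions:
 v(a) = -sqrt(C1 - 6*a)
 v(a) = sqrt(C1 - 6*a)


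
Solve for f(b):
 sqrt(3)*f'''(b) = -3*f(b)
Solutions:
 f(b) = C3*exp(-3^(1/6)*b) + (C1*sin(3^(2/3)*b/2) + C2*cos(3^(2/3)*b/2))*exp(3^(1/6)*b/2)


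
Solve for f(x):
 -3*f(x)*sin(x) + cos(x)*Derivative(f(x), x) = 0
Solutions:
 f(x) = C1/cos(x)^3


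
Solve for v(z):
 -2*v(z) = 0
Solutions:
 v(z) = 0


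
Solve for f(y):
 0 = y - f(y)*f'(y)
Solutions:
 f(y) = -sqrt(C1 + y^2)
 f(y) = sqrt(C1 + y^2)


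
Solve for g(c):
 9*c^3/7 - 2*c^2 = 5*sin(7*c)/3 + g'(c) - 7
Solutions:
 g(c) = C1 + 9*c^4/28 - 2*c^3/3 + 7*c + 5*cos(7*c)/21


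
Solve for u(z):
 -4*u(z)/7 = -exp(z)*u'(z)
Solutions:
 u(z) = C1*exp(-4*exp(-z)/7)


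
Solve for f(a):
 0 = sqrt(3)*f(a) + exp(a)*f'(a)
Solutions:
 f(a) = C1*exp(sqrt(3)*exp(-a))


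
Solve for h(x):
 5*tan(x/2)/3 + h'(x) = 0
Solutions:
 h(x) = C1 + 10*log(cos(x/2))/3


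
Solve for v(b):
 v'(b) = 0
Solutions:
 v(b) = C1


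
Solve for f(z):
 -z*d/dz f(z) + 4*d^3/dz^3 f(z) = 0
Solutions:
 f(z) = C1 + Integral(C2*airyai(2^(1/3)*z/2) + C3*airybi(2^(1/3)*z/2), z)


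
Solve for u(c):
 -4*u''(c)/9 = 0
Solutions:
 u(c) = C1 + C2*c


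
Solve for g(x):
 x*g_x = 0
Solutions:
 g(x) = C1


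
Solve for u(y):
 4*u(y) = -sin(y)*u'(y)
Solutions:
 u(y) = C1*(cos(y)^2 + 2*cos(y) + 1)/(cos(y)^2 - 2*cos(y) + 1)


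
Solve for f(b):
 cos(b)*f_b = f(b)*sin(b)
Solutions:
 f(b) = C1/cos(b)


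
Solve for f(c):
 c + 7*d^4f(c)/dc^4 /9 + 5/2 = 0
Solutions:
 f(c) = C1 + C2*c + C3*c^2 + C4*c^3 - 3*c^5/280 - 15*c^4/112


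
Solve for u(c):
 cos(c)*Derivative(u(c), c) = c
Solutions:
 u(c) = C1 + Integral(c/cos(c), c)


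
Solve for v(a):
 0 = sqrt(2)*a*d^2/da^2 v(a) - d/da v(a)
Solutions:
 v(a) = C1 + C2*a^(sqrt(2)/2 + 1)


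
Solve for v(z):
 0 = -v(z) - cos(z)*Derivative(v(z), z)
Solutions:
 v(z) = C1*sqrt(sin(z) - 1)/sqrt(sin(z) + 1)


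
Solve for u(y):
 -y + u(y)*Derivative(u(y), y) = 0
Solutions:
 u(y) = -sqrt(C1 + y^2)
 u(y) = sqrt(C1 + y^2)


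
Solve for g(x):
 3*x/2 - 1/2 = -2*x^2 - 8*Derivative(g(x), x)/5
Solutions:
 g(x) = C1 - 5*x^3/12 - 15*x^2/32 + 5*x/16


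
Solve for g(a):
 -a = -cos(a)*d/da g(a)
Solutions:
 g(a) = C1 + Integral(a/cos(a), a)


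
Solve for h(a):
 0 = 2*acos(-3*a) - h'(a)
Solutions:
 h(a) = C1 + 2*a*acos(-3*a) + 2*sqrt(1 - 9*a^2)/3


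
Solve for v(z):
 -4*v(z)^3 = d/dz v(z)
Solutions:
 v(z) = -sqrt(2)*sqrt(-1/(C1 - 4*z))/2
 v(z) = sqrt(2)*sqrt(-1/(C1 - 4*z))/2


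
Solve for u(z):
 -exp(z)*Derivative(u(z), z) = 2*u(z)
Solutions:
 u(z) = C1*exp(2*exp(-z))


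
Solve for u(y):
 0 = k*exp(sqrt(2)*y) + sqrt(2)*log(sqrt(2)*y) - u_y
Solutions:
 u(y) = C1 + sqrt(2)*k*exp(sqrt(2)*y)/2 + sqrt(2)*y*log(y) + sqrt(2)*y*(-1 + log(2)/2)


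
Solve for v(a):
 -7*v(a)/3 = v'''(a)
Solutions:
 v(a) = C3*exp(-3^(2/3)*7^(1/3)*a/3) + (C1*sin(3^(1/6)*7^(1/3)*a/2) + C2*cos(3^(1/6)*7^(1/3)*a/2))*exp(3^(2/3)*7^(1/3)*a/6)


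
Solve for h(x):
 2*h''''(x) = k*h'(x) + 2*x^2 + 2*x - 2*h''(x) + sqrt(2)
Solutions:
 h(x) = C1 + C2*exp(x*(6^(1/3)*(-9*k + 2*sqrt(3)*sqrt(27*k^2/4 + 4))^(1/3)/12 - 2^(1/3)*3^(5/6)*I*(-9*k + 2*sqrt(3)*sqrt(27*k^2/4 + 4))^(1/3)/12 + 4/((-6^(1/3) + 2^(1/3)*3^(5/6)*I)*(-9*k + 2*sqrt(3)*sqrt(27*k^2/4 + 4))^(1/3)))) + C3*exp(x*(6^(1/3)*(-9*k + 2*sqrt(3)*sqrt(27*k^2/4 + 4))^(1/3)/12 + 2^(1/3)*3^(5/6)*I*(-9*k + 2*sqrt(3)*sqrt(27*k^2/4 + 4))^(1/3)/12 - 4/((6^(1/3) + 2^(1/3)*3^(5/6)*I)*(-9*k + 2*sqrt(3)*sqrt(27*k^2/4 + 4))^(1/3)))) + C4*exp(6^(1/3)*x*(-(-9*k + 2*sqrt(3)*sqrt(27*k^2/4 + 4))^(1/3) + 2*6^(1/3)/(-9*k + 2*sqrt(3)*sqrt(27*k^2/4 + 4))^(1/3))/6) - 2*x^3/(3*k) - x^2/k - sqrt(2)*x/k - 4*x^2/k^2 - 4*x/k^2 - 16*x/k^3


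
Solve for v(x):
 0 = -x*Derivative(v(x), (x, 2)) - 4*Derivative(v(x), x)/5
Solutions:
 v(x) = C1 + C2*x^(1/5)


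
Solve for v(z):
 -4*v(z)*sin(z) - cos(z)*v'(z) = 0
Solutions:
 v(z) = C1*cos(z)^4


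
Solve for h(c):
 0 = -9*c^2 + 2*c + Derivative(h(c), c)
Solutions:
 h(c) = C1 + 3*c^3 - c^2


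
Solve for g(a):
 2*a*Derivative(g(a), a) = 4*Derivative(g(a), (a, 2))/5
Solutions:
 g(a) = C1 + C2*erfi(sqrt(5)*a/2)


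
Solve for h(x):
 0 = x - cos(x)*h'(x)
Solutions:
 h(x) = C1 + Integral(x/cos(x), x)


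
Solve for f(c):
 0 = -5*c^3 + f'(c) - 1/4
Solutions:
 f(c) = C1 + 5*c^4/4 + c/4


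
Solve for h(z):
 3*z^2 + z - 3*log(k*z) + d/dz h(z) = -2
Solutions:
 h(z) = C1 - z^3 - z^2/2 + 3*z*log(k*z) - 5*z


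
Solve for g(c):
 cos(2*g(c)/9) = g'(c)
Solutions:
 -c - 9*log(sin(2*g(c)/9) - 1)/4 + 9*log(sin(2*g(c)/9) + 1)/4 = C1


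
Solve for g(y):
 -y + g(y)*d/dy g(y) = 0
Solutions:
 g(y) = -sqrt(C1 + y^2)
 g(y) = sqrt(C1 + y^2)


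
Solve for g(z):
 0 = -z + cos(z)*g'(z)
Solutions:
 g(z) = C1 + Integral(z/cos(z), z)


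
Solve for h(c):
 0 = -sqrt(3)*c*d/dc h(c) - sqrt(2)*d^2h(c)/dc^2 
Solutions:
 h(c) = C1 + C2*erf(6^(1/4)*c/2)


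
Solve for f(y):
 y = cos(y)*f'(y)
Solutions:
 f(y) = C1 + Integral(y/cos(y), y)


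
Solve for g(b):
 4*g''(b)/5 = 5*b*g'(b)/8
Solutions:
 g(b) = C1 + C2*erfi(5*b/8)


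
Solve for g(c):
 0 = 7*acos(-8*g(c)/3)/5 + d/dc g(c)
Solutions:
 Integral(1/acos(-8*_y/3), (_y, g(c))) = C1 - 7*c/5


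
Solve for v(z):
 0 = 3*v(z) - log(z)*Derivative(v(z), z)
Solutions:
 v(z) = C1*exp(3*li(z))


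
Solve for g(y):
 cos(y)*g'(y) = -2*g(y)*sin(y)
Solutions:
 g(y) = C1*cos(y)^2


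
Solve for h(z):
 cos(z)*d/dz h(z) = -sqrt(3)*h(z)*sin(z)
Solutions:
 h(z) = C1*cos(z)^(sqrt(3))


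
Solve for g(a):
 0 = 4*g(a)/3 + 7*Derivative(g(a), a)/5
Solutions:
 g(a) = C1*exp(-20*a/21)


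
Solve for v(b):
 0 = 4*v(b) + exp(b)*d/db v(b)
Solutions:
 v(b) = C1*exp(4*exp(-b))


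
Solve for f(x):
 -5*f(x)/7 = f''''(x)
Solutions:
 f(x) = (C1*sin(sqrt(2)*5^(1/4)*7^(3/4)*x/14) + C2*cos(sqrt(2)*5^(1/4)*7^(3/4)*x/14))*exp(-sqrt(2)*5^(1/4)*7^(3/4)*x/14) + (C3*sin(sqrt(2)*5^(1/4)*7^(3/4)*x/14) + C4*cos(sqrt(2)*5^(1/4)*7^(3/4)*x/14))*exp(sqrt(2)*5^(1/4)*7^(3/4)*x/14)


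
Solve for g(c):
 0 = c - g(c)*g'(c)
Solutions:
 g(c) = -sqrt(C1 + c^2)
 g(c) = sqrt(C1 + c^2)


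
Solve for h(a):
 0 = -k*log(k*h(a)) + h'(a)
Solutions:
 li(k*h(a))/k = C1 + a*k


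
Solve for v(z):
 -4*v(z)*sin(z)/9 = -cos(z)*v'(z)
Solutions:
 v(z) = C1/cos(z)^(4/9)


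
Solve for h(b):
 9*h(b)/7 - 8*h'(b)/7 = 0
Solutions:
 h(b) = C1*exp(9*b/8)


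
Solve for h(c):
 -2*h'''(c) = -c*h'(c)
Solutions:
 h(c) = C1 + Integral(C2*airyai(2^(2/3)*c/2) + C3*airybi(2^(2/3)*c/2), c)


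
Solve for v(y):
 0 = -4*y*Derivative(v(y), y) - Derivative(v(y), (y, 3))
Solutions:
 v(y) = C1 + Integral(C2*airyai(-2^(2/3)*y) + C3*airybi(-2^(2/3)*y), y)


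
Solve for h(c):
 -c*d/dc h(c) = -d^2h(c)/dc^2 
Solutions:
 h(c) = C1 + C2*erfi(sqrt(2)*c/2)


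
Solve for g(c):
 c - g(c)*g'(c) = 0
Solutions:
 g(c) = -sqrt(C1 + c^2)
 g(c) = sqrt(C1 + c^2)


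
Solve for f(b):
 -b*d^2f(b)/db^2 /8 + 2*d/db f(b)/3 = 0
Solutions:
 f(b) = C1 + C2*b^(19/3)


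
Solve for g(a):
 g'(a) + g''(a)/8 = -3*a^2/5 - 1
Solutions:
 g(a) = C1 + C2*exp(-8*a) - a^3/5 + 3*a^2/40 - 163*a/160


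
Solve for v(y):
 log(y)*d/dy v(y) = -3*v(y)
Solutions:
 v(y) = C1*exp(-3*li(y))


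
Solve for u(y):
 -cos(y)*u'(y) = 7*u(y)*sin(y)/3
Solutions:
 u(y) = C1*cos(y)^(7/3)


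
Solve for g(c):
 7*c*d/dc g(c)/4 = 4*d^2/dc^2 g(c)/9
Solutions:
 g(c) = C1 + C2*erfi(3*sqrt(14)*c/8)


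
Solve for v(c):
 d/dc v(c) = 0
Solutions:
 v(c) = C1


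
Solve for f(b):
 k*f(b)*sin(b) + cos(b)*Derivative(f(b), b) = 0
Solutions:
 f(b) = C1*exp(k*log(cos(b)))


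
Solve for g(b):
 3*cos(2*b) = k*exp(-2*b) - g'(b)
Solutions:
 g(b) = C1 - k*exp(-2*b)/2 - 3*sin(2*b)/2


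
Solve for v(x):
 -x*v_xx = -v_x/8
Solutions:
 v(x) = C1 + C2*x^(9/8)


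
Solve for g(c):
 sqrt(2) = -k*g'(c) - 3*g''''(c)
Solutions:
 g(c) = C1 + C2*exp(3^(2/3)*c*(-k)^(1/3)/3) + C3*exp(c*(-k)^(1/3)*(-3^(2/3) + 3*3^(1/6)*I)/6) + C4*exp(-c*(-k)^(1/3)*(3^(2/3) + 3*3^(1/6)*I)/6) - sqrt(2)*c/k


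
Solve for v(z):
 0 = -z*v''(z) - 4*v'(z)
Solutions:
 v(z) = C1 + C2/z^3


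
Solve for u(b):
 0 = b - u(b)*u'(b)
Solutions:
 u(b) = -sqrt(C1 + b^2)
 u(b) = sqrt(C1 + b^2)


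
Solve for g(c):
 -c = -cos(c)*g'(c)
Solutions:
 g(c) = C1 + Integral(c/cos(c), c)


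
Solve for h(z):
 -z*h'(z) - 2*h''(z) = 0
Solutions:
 h(z) = C1 + C2*erf(z/2)


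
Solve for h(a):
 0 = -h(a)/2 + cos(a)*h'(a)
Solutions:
 h(a) = C1*(sin(a) + 1)^(1/4)/(sin(a) - 1)^(1/4)


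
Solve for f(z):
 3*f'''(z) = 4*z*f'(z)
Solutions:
 f(z) = C1 + Integral(C2*airyai(6^(2/3)*z/3) + C3*airybi(6^(2/3)*z/3), z)


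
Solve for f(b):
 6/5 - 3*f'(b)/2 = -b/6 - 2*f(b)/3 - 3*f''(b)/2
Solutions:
 f(b) = -b/4 + (C1*sin(sqrt(7)*b/6) + C2*cos(sqrt(7)*b/6))*exp(b/2) - 189/80


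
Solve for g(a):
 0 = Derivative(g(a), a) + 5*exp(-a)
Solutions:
 g(a) = C1 + 5*exp(-a)


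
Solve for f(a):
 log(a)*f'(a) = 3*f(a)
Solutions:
 f(a) = C1*exp(3*li(a))


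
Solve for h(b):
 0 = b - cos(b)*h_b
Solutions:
 h(b) = C1 + Integral(b/cos(b), b)


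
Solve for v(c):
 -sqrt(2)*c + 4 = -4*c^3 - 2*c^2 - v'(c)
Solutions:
 v(c) = C1 - c^4 - 2*c^3/3 + sqrt(2)*c^2/2 - 4*c


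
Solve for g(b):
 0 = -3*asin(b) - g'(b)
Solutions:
 g(b) = C1 - 3*b*asin(b) - 3*sqrt(1 - b^2)


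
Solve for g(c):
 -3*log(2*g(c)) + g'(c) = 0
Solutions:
 -Integral(1/(log(_y) + log(2)), (_y, g(c)))/3 = C1 - c


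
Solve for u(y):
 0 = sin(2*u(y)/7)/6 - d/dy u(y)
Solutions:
 -y/6 + 7*log(cos(2*u(y)/7) - 1)/4 - 7*log(cos(2*u(y)/7) + 1)/4 = C1


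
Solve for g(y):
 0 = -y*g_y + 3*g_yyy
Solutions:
 g(y) = C1 + Integral(C2*airyai(3^(2/3)*y/3) + C3*airybi(3^(2/3)*y/3), y)


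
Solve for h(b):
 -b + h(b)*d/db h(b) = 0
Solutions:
 h(b) = -sqrt(C1 + b^2)
 h(b) = sqrt(C1 + b^2)


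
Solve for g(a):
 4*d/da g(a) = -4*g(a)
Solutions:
 g(a) = C1*exp(-a)


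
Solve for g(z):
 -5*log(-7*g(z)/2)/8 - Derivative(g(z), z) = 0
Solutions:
 8*Integral(1/(log(-_y) - log(2) + log(7)), (_y, g(z)))/5 = C1 - z


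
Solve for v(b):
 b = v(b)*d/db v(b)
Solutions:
 v(b) = -sqrt(C1 + b^2)
 v(b) = sqrt(C1 + b^2)


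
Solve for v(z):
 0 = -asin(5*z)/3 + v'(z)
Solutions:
 v(z) = C1 + z*asin(5*z)/3 + sqrt(1 - 25*z^2)/15


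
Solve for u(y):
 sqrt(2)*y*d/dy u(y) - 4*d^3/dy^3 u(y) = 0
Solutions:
 u(y) = C1 + Integral(C2*airyai(sqrt(2)*y/2) + C3*airybi(sqrt(2)*y/2), y)


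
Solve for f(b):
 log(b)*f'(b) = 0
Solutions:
 f(b) = C1


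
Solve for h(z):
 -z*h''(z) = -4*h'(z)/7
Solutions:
 h(z) = C1 + C2*z^(11/7)


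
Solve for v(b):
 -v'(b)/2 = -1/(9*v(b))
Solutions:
 v(b) = -sqrt(C1 + 4*b)/3
 v(b) = sqrt(C1 + 4*b)/3


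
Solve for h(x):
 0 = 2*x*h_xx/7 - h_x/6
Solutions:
 h(x) = C1 + C2*x^(19/12)


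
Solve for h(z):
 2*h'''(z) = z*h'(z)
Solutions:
 h(z) = C1 + Integral(C2*airyai(2^(2/3)*z/2) + C3*airybi(2^(2/3)*z/2), z)


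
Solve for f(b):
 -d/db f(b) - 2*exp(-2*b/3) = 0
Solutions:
 f(b) = C1 + 3*exp(-2*b/3)


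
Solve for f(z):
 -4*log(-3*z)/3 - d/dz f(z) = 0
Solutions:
 f(z) = C1 - 4*z*log(-z)/3 + 4*z*(1 - log(3))/3


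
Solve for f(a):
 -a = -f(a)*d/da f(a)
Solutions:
 f(a) = -sqrt(C1 + a^2)
 f(a) = sqrt(C1 + a^2)


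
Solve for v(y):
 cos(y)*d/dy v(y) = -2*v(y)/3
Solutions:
 v(y) = C1*(sin(y) - 1)^(1/3)/(sin(y) + 1)^(1/3)


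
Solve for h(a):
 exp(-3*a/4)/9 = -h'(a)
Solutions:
 h(a) = C1 + 4*exp(-3*a/4)/27


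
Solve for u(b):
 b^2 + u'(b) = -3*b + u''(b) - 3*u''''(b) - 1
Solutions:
 u(b) = C1 + C2*exp(2^(1/3)*b*(2/(sqrt(77) + 9)^(1/3) + 2^(1/3)*(sqrt(77) + 9)^(1/3))/12)*sin(2^(1/3)*sqrt(3)*b*(-2^(1/3)*(sqrt(77) + 9)^(1/3) + 2/(sqrt(77) + 9)^(1/3))/12) + C3*exp(2^(1/3)*b*(2/(sqrt(77) + 9)^(1/3) + 2^(1/3)*(sqrt(77) + 9)^(1/3))/12)*cos(2^(1/3)*sqrt(3)*b*(-2^(1/3)*(sqrt(77) + 9)^(1/3) + 2/(sqrt(77) + 9)^(1/3))/12) + C4*exp(-2^(1/3)*b*(2/(sqrt(77) + 9)^(1/3) + 2^(1/3)*(sqrt(77) + 9)^(1/3))/6) - b^3/3 - 5*b^2/2 - 6*b


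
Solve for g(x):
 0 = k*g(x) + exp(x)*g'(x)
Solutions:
 g(x) = C1*exp(k*exp(-x))


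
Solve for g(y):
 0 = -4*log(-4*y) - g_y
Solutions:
 g(y) = C1 - 4*y*log(-y) + 4*y*(1 - 2*log(2))


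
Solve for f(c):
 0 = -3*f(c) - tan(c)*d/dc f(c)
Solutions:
 f(c) = C1/sin(c)^3


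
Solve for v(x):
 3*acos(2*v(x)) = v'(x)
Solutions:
 Integral(1/acos(2*_y), (_y, v(x))) = C1 + 3*x


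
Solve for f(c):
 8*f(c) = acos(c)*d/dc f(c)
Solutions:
 f(c) = C1*exp(8*Integral(1/acos(c), c))


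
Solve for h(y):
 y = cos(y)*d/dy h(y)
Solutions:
 h(y) = C1 + Integral(y/cos(y), y)


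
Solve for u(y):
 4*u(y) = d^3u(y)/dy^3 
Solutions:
 u(y) = C3*exp(2^(2/3)*y) + (C1*sin(2^(2/3)*sqrt(3)*y/2) + C2*cos(2^(2/3)*sqrt(3)*y/2))*exp(-2^(2/3)*y/2)


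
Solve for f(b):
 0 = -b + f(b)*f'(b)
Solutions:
 f(b) = -sqrt(C1 + b^2)
 f(b) = sqrt(C1 + b^2)


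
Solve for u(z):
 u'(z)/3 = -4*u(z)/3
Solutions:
 u(z) = C1*exp(-4*z)


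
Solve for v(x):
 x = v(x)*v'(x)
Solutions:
 v(x) = -sqrt(C1 + x^2)
 v(x) = sqrt(C1 + x^2)


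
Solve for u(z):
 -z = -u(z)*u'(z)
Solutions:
 u(z) = -sqrt(C1 + z^2)
 u(z) = sqrt(C1 + z^2)


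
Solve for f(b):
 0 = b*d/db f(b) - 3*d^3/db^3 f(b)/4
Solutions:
 f(b) = C1 + Integral(C2*airyai(6^(2/3)*b/3) + C3*airybi(6^(2/3)*b/3), b)


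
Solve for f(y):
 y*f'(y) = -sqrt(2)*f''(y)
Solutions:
 f(y) = C1 + C2*erf(2^(1/4)*y/2)


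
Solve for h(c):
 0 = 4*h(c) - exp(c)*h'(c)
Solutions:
 h(c) = C1*exp(-4*exp(-c))


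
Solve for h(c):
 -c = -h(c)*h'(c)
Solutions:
 h(c) = -sqrt(C1 + c^2)
 h(c) = sqrt(C1 + c^2)


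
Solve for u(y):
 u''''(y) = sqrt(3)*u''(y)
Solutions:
 u(y) = C1 + C2*y + C3*exp(-3^(1/4)*y) + C4*exp(3^(1/4)*y)


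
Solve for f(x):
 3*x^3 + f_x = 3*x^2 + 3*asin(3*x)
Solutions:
 f(x) = C1 - 3*x^4/4 + x^3 + 3*x*asin(3*x) + sqrt(1 - 9*x^2)


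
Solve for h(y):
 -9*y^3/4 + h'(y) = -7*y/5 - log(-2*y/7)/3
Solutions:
 h(y) = C1 + 9*y^4/16 - 7*y^2/10 - y*log(-y)/3 + y*(-log(2) + 1 + log(7))/3


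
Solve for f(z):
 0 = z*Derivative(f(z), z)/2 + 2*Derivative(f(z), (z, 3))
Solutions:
 f(z) = C1 + Integral(C2*airyai(-2^(1/3)*z/2) + C3*airybi(-2^(1/3)*z/2), z)


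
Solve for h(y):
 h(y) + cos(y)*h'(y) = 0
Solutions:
 h(y) = C1*sqrt(sin(y) - 1)/sqrt(sin(y) + 1)


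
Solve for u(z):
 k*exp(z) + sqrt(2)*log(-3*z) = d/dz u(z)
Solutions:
 u(z) = C1 + k*exp(z) + sqrt(2)*z*log(-z) + sqrt(2)*z*(-1 + log(3))


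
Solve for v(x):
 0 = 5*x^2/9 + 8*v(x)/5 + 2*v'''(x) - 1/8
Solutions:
 v(x) = C3*exp(-10^(2/3)*x/5) - 25*x^2/72 + (C1*sin(10^(2/3)*sqrt(3)*x/10) + C2*cos(10^(2/3)*sqrt(3)*x/10))*exp(10^(2/3)*x/10) + 5/64


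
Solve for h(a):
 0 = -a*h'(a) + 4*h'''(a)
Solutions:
 h(a) = C1 + Integral(C2*airyai(2^(1/3)*a/2) + C3*airybi(2^(1/3)*a/2), a)


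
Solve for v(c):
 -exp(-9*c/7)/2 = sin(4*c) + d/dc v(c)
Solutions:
 v(c) = C1 + cos(4*c)/4 + 7*exp(-9*c/7)/18


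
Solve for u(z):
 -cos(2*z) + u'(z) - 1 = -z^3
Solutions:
 u(z) = C1 - z^4/4 + z + sin(2*z)/2


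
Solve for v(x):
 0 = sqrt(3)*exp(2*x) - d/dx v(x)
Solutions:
 v(x) = C1 + sqrt(3)*exp(2*x)/2


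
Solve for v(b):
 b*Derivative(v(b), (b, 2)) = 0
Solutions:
 v(b) = C1 + C2*b


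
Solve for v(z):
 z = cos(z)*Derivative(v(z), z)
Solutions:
 v(z) = C1 + Integral(z/cos(z), z)


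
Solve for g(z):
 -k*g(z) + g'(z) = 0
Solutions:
 g(z) = C1*exp(k*z)


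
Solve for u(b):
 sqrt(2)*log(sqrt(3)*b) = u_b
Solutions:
 u(b) = C1 + sqrt(2)*b*log(b) - sqrt(2)*b + sqrt(2)*b*log(3)/2


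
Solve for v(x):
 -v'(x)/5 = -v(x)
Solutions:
 v(x) = C1*exp(5*x)


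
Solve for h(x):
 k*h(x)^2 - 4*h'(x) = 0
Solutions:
 h(x) = -4/(C1 + k*x)


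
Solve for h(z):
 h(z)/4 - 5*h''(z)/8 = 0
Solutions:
 h(z) = C1*exp(-sqrt(10)*z/5) + C2*exp(sqrt(10)*z/5)


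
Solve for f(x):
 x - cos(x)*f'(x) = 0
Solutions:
 f(x) = C1 + Integral(x/cos(x), x)


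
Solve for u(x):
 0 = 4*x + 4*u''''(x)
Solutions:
 u(x) = C1 + C2*x + C3*x^2 + C4*x^3 - x^5/120


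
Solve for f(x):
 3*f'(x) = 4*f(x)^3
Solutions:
 f(x) = -sqrt(6)*sqrt(-1/(C1 + 4*x))/2
 f(x) = sqrt(6)*sqrt(-1/(C1 + 4*x))/2


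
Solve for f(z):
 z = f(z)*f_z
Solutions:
 f(z) = -sqrt(C1 + z^2)
 f(z) = sqrt(C1 + z^2)


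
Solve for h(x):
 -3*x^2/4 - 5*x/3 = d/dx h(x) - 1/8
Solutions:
 h(x) = C1 - x^3/4 - 5*x^2/6 + x/8


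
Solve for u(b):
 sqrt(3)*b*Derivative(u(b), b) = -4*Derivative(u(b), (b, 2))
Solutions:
 u(b) = C1 + C2*erf(sqrt(2)*3^(1/4)*b/4)


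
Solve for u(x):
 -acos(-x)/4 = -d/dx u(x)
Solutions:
 u(x) = C1 + x*acos(-x)/4 + sqrt(1 - x^2)/4


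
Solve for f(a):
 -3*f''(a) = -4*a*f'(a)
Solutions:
 f(a) = C1 + C2*erfi(sqrt(6)*a/3)


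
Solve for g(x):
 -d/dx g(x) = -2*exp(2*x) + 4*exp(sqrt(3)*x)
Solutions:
 g(x) = C1 + exp(2*x) - 4*sqrt(3)*exp(sqrt(3)*x)/3


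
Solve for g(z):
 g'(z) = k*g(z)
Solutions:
 g(z) = C1*exp(k*z)


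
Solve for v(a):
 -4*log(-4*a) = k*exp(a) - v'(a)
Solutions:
 v(a) = C1 + 4*a*log(-a) + 4*a*(-1 + 2*log(2)) + k*exp(a)


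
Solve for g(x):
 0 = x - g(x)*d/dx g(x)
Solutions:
 g(x) = -sqrt(C1 + x^2)
 g(x) = sqrt(C1 + x^2)


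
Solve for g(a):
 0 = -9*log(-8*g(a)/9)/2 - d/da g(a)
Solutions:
 2*Integral(1/(log(-_y) - 2*log(3) + 3*log(2)), (_y, g(a)))/9 = C1 - a


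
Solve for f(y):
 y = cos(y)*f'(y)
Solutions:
 f(y) = C1 + Integral(y/cos(y), y)


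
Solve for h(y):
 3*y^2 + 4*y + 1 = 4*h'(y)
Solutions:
 h(y) = C1 + y^3/4 + y^2/2 + y/4


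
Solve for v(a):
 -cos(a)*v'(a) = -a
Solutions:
 v(a) = C1 + Integral(a/cos(a), a)


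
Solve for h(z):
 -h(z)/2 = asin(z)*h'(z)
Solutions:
 h(z) = C1*exp(-Integral(1/asin(z), z)/2)


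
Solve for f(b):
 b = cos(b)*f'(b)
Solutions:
 f(b) = C1 + Integral(b/cos(b), b)


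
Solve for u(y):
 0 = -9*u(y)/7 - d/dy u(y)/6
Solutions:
 u(y) = C1*exp(-54*y/7)


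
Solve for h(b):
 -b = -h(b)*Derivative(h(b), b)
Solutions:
 h(b) = -sqrt(C1 + b^2)
 h(b) = sqrt(C1 + b^2)


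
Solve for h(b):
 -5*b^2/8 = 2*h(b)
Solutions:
 h(b) = -5*b^2/16


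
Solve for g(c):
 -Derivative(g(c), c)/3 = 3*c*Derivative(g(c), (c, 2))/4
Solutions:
 g(c) = C1 + C2*c^(5/9)


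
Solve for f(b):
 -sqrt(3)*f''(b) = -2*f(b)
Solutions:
 f(b) = C1*exp(-sqrt(2)*3^(3/4)*b/3) + C2*exp(sqrt(2)*3^(3/4)*b/3)


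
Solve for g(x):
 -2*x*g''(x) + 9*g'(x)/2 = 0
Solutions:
 g(x) = C1 + C2*x^(13/4)


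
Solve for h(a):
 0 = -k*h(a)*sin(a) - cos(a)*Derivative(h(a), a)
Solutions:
 h(a) = C1*exp(k*log(cos(a)))


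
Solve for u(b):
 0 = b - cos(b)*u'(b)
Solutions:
 u(b) = C1 + Integral(b/cos(b), b)


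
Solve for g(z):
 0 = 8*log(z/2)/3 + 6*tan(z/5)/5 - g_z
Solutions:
 g(z) = C1 + 8*z*log(z)/3 - 8*z/3 - 8*z*log(2)/3 - 6*log(cos(z/5))


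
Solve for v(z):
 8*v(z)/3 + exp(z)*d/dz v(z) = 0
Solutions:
 v(z) = C1*exp(8*exp(-z)/3)


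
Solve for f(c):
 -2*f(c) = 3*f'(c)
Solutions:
 f(c) = C1*exp(-2*c/3)


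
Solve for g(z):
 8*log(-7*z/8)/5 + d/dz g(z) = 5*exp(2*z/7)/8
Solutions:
 g(z) = C1 - 8*z*log(-z)/5 + 8*z*(-log(7) + 1 + 3*log(2))/5 + 35*exp(2*z/7)/16


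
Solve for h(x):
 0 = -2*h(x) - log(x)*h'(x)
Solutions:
 h(x) = C1*exp(-2*li(x))


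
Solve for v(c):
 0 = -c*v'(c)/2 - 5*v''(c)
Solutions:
 v(c) = C1 + C2*erf(sqrt(5)*c/10)


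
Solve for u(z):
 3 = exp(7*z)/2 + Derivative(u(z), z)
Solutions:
 u(z) = C1 + 3*z - exp(7*z)/14


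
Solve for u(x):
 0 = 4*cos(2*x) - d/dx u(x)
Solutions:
 u(x) = C1 + 2*sin(2*x)


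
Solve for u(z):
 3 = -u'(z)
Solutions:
 u(z) = C1 - 3*z


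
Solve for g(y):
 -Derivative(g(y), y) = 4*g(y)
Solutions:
 g(y) = C1*exp(-4*y)


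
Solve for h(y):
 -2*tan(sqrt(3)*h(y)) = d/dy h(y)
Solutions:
 h(y) = sqrt(3)*(pi - asin(C1*exp(-2*sqrt(3)*y)))/3
 h(y) = sqrt(3)*asin(C1*exp(-2*sqrt(3)*y))/3


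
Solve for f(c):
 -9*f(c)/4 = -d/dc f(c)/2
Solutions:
 f(c) = C1*exp(9*c/2)


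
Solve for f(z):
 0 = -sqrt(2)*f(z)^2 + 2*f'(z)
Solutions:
 f(z) = -2/(C1 + sqrt(2)*z)


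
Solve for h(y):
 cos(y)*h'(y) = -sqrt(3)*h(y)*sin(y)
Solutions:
 h(y) = C1*cos(y)^(sqrt(3))


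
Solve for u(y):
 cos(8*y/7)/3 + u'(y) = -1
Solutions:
 u(y) = C1 - y - 7*sin(8*y/7)/24


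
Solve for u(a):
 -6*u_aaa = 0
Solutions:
 u(a) = C1 + C2*a + C3*a^2


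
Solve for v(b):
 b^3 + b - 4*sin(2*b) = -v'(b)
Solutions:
 v(b) = C1 - b^4/4 - b^2/2 - 2*cos(2*b)


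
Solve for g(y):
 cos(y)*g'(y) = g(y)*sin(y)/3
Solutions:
 g(y) = C1/cos(y)^(1/3)


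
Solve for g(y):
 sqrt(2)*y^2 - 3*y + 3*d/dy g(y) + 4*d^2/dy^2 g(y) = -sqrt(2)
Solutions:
 g(y) = C1 + C2*exp(-3*y/4) - sqrt(2)*y^3/9 + y^2/2 + 4*sqrt(2)*y^2/9 - 41*sqrt(2)*y/27 - 4*y/3


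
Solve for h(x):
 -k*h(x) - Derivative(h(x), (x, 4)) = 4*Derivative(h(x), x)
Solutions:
 h(x) = C1*exp(x*Piecewise((-sqrt(2)*sqrt(-(-2)^(1/3))/2 + sqrt(2*(-2)^(1/3) + 4*sqrt(2)/sqrt(-(-2)^(1/3)))/2, Eq(k, 0)), (-sqrt(2*k/(3*(sqrt(1 - k^3/27) + 1)^(1/3)) + 2*(sqrt(1 - k^3/27) + 1)^(1/3))/2 + sqrt(-2*k/(3*(sqrt(1 - k^3/27) + 1)^(1/3)) - 2*(sqrt(1 - k^3/27) + 1)^(1/3) + 8/sqrt(2*k/(3*(sqrt(1 - k^3/27) + 1)^(1/3)) + 2*(sqrt(1 - k^3/27) + 1)^(1/3)))/2, True))) + C2*exp(x*Piecewise((sqrt(2)*sqrt(-(-2)^(1/3))/2 - sqrt(-4*sqrt(2)/sqrt(-(-2)^(1/3)) + 2*(-2)^(1/3))/2, Eq(k, 0)), (sqrt(2*k/(3*(sqrt(1 - k^3/27) + 1)^(1/3)) + 2*(sqrt(1 - k^3/27) + 1)^(1/3))/2 - sqrt(-2*k/(3*(sqrt(1 - k^3/27) + 1)^(1/3)) - 2*(sqrt(1 - k^3/27) + 1)^(1/3) - 8/sqrt(2*k/(3*(sqrt(1 - k^3/27) + 1)^(1/3)) + 2*(sqrt(1 - k^3/27) + 1)^(1/3)))/2, True))) + C3*exp(x*Piecewise((-sqrt(2*(-2)^(1/3) + 4*sqrt(2)/sqrt(-(-2)^(1/3)))/2 - sqrt(2)*sqrt(-(-2)^(1/3))/2, Eq(k, 0)), (-sqrt(2*k/(3*(sqrt(1 - k^3/27) + 1)^(1/3)) + 2*(sqrt(1 - k^3/27) + 1)^(1/3))/2 - sqrt(-2*k/(3*(sqrt(1 - k^3/27) + 1)^(1/3)) - 2*(sqrt(1 - k^3/27) + 1)^(1/3) + 8/sqrt(2*k/(3*(sqrt(1 - k^3/27) + 1)^(1/3)) + 2*(sqrt(1 - k^3/27) + 1)^(1/3)))/2, True))) + C4*exp(x*Piecewise((sqrt(-4*sqrt(2)/sqrt(-(-2)^(1/3)) + 2*(-2)^(1/3))/2 + sqrt(2)*sqrt(-(-2)^(1/3))/2, Eq(k, 0)), (sqrt(2*k/(3*(sqrt(1 - k^3/27) + 1)^(1/3)) + 2*(sqrt(1 - k^3/27) + 1)^(1/3))/2 + sqrt(-2*k/(3*(sqrt(1 - k^3/27) + 1)^(1/3)) - 2*(sqrt(1 - k^3/27) + 1)^(1/3) - 8/sqrt(2*k/(3*(sqrt(1 - k^3/27) + 1)^(1/3)) + 2*(sqrt(1 - k^3/27) + 1)^(1/3)))/2, True)))


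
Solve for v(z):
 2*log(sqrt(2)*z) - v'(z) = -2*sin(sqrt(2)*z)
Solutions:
 v(z) = C1 + 2*z*log(z) - 2*z + z*log(2) - sqrt(2)*cos(sqrt(2)*z)


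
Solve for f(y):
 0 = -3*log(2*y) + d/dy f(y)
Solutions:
 f(y) = C1 + 3*y*log(y) - 3*y + y*log(8)


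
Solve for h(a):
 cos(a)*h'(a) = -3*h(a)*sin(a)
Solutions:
 h(a) = C1*cos(a)^3


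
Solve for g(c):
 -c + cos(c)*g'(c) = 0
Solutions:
 g(c) = C1 + Integral(c/cos(c), c)


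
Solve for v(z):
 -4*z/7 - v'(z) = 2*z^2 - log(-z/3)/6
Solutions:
 v(z) = C1 - 2*z^3/3 - 2*z^2/7 + z*log(-z)/6 + z*(-log(3) - 1)/6


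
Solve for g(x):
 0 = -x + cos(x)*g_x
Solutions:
 g(x) = C1 + Integral(x/cos(x), x)


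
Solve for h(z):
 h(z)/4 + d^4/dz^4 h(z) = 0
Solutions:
 h(z) = (C1*sin(z/2) + C2*cos(z/2))*exp(-z/2) + (C3*sin(z/2) + C4*cos(z/2))*exp(z/2)


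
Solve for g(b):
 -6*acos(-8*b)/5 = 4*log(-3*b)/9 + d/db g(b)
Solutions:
 g(b) = C1 - 4*b*log(-b)/9 - 6*b*acos(-8*b)/5 - 4*b*log(3)/9 + 4*b/9 - 3*sqrt(1 - 64*b^2)/20


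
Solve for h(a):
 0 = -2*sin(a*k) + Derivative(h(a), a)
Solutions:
 h(a) = C1 - 2*cos(a*k)/k


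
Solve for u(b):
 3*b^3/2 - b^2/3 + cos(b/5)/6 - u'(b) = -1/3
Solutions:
 u(b) = C1 + 3*b^4/8 - b^3/9 + b/3 + 5*sin(b/5)/6


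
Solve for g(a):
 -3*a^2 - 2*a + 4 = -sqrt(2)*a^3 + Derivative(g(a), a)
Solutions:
 g(a) = C1 + sqrt(2)*a^4/4 - a^3 - a^2 + 4*a


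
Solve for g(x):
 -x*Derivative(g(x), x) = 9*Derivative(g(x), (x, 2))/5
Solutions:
 g(x) = C1 + C2*erf(sqrt(10)*x/6)


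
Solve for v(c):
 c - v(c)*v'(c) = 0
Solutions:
 v(c) = -sqrt(C1 + c^2)
 v(c) = sqrt(C1 + c^2)


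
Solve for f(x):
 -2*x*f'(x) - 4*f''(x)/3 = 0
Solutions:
 f(x) = C1 + C2*erf(sqrt(3)*x/2)


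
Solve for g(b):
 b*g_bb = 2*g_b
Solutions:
 g(b) = C1 + C2*b^3


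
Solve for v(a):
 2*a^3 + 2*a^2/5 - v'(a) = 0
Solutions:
 v(a) = C1 + a^4/2 + 2*a^3/15


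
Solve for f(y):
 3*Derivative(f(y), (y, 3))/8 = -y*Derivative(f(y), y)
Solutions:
 f(y) = C1 + Integral(C2*airyai(-2*3^(2/3)*y/3) + C3*airybi(-2*3^(2/3)*y/3), y)


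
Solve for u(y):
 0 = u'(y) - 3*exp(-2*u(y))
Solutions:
 u(y) = log(-sqrt(C1 + 6*y))
 u(y) = log(C1 + 6*y)/2


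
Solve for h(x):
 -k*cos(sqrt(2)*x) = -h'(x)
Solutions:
 h(x) = C1 + sqrt(2)*k*sin(sqrt(2)*x)/2


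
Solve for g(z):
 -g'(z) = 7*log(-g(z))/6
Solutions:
 -li(-g(z)) = C1 - 7*z/6


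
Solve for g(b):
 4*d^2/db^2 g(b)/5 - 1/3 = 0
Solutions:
 g(b) = C1 + C2*b + 5*b^2/24


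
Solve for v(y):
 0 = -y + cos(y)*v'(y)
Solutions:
 v(y) = C1 + Integral(y/cos(y), y)


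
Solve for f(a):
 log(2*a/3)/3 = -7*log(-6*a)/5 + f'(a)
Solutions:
 f(a) = C1 + 26*a*log(a)/15 + a*(-26/15 + log(6144)/15 + log(6) + 7*I*pi/5)


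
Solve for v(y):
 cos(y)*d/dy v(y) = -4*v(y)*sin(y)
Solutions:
 v(y) = C1*cos(y)^4


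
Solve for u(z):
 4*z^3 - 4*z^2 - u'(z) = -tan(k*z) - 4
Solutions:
 u(z) = C1 + z^4 - 4*z^3/3 + 4*z + Piecewise((-log(cos(k*z))/k, Ne(k, 0)), (0, True))


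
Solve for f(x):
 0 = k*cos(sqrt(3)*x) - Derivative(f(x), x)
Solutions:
 f(x) = C1 + sqrt(3)*k*sin(sqrt(3)*x)/3


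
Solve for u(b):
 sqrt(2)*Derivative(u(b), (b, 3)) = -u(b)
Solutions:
 u(b) = C3*exp(-2^(5/6)*b/2) + (C1*sin(2^(5/6)*sqrt(3)*b/4) + C2*cos(2^(5/6)*sqrt(3)*b/4))*exp(2^(5/6)*b/4)


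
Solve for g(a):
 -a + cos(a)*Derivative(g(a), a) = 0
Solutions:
 g(a) = C1 + Integral(a/cos(a), a)


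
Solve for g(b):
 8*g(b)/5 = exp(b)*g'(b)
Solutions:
 g(b) = C1*exp(-8*exp(-b)/5)


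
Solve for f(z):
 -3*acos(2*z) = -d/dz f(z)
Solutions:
 f(z) = C1 + 3*z*acos(2*z) - 3*sqrt(1 - 4*z^2)/2


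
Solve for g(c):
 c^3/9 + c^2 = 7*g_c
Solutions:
 g(c) = C1 + c^4/252 + c^3/21


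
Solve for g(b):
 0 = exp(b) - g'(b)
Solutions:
 g(b) = C1 + exp(b)


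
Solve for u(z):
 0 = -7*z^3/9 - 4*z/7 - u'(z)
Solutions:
 u(z) = C1 - 7*z^4/36 - 2*z^2/7


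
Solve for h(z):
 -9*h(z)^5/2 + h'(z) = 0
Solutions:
 h(z) = -(-1/(C1 + 18*z))^(1/4)
 h(z) = (-1/(C1 + 18*z))^(1/4)
 h(z) = -I*(-1/(C1 + 18*z))^(1/4)
 h(z) = I*(-1/(C1 + 18*z))^(1/4)


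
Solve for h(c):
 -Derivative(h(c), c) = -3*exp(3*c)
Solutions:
 h(c) = C1 + exp(3*c)


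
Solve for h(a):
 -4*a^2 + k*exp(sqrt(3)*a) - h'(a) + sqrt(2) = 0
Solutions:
 h(a) = C1 - 4*a^3/3 + sqrt(2)*a + sqrt(3)*k*exp(sqrt(3)*a)/3


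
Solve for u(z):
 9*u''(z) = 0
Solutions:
 u(z) = C1 + C2*z


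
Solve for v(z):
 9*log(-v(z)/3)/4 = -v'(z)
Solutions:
 4*Integral(1/(log(-_y) - log(3)), (_y, v(z)))/9 = C1 - z


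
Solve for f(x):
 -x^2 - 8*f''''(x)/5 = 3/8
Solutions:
 f(x) = C1 + C2*x + C3*x^2 + C4*x^3 - x^6/576 - 5*x^4/512


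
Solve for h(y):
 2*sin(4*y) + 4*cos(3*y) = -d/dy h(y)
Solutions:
 h(y) = C1 - 4*sin(3*y)/3 + cos(4*y)/2


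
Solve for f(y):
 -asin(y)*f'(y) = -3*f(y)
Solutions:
 f(y) = C1*exp(3*Integral(1/asin(y), y))


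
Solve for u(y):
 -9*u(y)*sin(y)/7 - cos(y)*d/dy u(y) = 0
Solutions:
 u(y) = C1*cos(y)^(9/7)


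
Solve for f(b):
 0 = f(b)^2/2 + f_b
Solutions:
 f(b) = 2/(C1 + b)


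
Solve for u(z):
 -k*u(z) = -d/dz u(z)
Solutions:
 u(z) = C1*exp(k*z)


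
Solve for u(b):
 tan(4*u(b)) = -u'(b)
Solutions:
 u(b) = -asin(C1*exp(-4*b))/4 + pi/4
 u(b) = asin(C1*exp(-4*b))/4


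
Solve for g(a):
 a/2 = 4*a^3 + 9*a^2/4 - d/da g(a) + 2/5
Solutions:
 g(a) = C1 + a^4 + 3*a^3/4 - a^2/4 + 2*a/5


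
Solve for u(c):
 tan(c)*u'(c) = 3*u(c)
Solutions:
 u(c) = C1*sin(c)^3


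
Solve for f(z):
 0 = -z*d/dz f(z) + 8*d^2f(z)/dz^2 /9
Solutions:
 f(z) = C1 + C2*erfi(3*z/4)


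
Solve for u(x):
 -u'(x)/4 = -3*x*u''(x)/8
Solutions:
 u(x) = C1 + C2*x^(5/3)


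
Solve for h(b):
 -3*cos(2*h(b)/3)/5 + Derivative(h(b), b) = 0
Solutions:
 -3*b/5 - 3*log(sin(2*h(b)/3) - 1)/4 + 3*log(sin(2*h(b)/3) + 1)/4 = C1


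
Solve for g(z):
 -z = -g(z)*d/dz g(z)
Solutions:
 g(z) = -sqrt(C1 + z^2)
 g(z) = sqrt(C1 + z^2)


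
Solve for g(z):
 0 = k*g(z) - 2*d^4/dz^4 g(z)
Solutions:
 g(z) = C1*exp(-2^(3/4)*k^(1/4)*z/2) + C2*exp(2^(3/4)*k^(1/4)*z/2) + C3*exp(-2^(3/4)*I*k^(1/4)*z/2) + C4*exp(2^(3/4)*I*k^(1/4)*z/2)


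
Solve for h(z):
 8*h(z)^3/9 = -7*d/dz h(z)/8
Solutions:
 h(z) = -3*sqrt(14)*sqrt(-1/(C1 - 64*z))/2
 h(z) = 3*sqrt(14)*sqrt(-1/(C1 - 64*z))/2


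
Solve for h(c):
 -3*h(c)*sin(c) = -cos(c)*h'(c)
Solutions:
 h(c) = C1/cos(c)^3


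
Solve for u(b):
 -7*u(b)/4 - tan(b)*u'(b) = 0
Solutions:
 u(b) = C1/sin(b)^(7/4)


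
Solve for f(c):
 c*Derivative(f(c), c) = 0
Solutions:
 f(c) = C1


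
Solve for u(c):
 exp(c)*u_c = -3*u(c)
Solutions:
 u(c) = C1*exp(3*exp(-c))


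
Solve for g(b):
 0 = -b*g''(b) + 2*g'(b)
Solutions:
 g(b) = C1 + C2*b^3


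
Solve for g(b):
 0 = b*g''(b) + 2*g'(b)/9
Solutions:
 g(b) = C1 + C2*b^(7/9)


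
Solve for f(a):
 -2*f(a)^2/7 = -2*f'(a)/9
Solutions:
 f(a) = -7/(C1 + 9*a)


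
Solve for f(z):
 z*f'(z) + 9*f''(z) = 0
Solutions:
 f(z) = C1 + C2*erf(sqrt(2)*z/6)


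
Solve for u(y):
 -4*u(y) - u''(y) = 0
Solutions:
 u(y) = C1*sin(2*y) + C2*cos(2*y)


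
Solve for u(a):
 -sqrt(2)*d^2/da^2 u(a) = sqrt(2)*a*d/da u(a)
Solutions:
 u(a) = C1 + C2*erf(sqrt(2)*a/2)


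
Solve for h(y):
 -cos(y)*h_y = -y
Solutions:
 h(y) = C1 + Integral(y/cos(y), y)


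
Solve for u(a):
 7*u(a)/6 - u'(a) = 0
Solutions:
 u(a) = C1*exp(7*a/6)


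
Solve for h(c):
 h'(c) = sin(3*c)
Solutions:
 h(c) = C1 - cos(3*c)/3


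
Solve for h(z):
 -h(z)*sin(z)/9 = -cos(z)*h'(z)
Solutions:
 h(z) = C1/cos(z)^(1/9)


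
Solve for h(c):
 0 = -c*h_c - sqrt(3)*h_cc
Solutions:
 h(c) = C1 + C2*erf(sqrt(2)*3^(3/4)*c/6)


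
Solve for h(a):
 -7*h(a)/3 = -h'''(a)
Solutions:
 h(a) = C3*exp(3^(2/3)*7^(1/3)*a/3) + (C1*sin(3^(1/6)*7^(1/3)*a/2) + C2*cos(3^(1/6)*7^(1/3)*a/2))*exp(-3^(2/3)*7^(1/3)*a/6)


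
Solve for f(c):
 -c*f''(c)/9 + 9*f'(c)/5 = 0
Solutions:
 f(c) = C1 + C2*c^(86/5)


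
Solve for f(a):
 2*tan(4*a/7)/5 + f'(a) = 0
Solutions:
 f(a) = C1 + 7*log(cos(4*a/7))/10


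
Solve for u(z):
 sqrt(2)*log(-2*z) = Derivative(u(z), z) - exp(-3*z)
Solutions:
 u(z) = C1 + sqrt(2)*z*log(-z) + sqrt(2)*z*(-1 + log(2)) - exp(-3*z)/3


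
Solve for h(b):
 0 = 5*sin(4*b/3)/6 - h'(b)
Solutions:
 h(b) = C1 - 5*cos(4*b/3)/8


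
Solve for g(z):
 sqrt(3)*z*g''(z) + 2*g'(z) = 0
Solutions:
 g(z) = C1 + C2*z^(1 - 2*sqrt(3)/3)


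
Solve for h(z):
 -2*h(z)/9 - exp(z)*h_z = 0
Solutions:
 h(z) = C1*exp(2*exp(-z)/9)


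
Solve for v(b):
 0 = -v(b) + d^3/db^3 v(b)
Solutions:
 v(b) = C3*exp(b) + (C1*sin(sqrt(3)*b/2) + C2*cos(sqrt(3)*b/2))*exp(-b/2)


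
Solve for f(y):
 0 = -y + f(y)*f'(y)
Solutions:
 f(y) = -sqrt(C1 + y^2)
 f(y) = sqrt(C1 + y^2)


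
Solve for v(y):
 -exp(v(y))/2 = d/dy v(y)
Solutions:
 v(y) = log(1/(C1 + y)) + log(2)


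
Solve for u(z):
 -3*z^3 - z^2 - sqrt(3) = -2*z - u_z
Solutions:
 u(z) = C1 + 3*z^4/4 + z^3/3 - z^2 + sqrt(3)*z


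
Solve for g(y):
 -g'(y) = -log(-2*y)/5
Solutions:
 g(y) = C1 + y*log(-y)/5 + y*(-1 + log(2))/5


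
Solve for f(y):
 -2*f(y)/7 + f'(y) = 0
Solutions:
 f(y) = C1*exp(2*y/7)


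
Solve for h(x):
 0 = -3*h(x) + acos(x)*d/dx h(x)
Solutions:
 h(x) = C1*exp(3*Integral(1/acos(x), x))


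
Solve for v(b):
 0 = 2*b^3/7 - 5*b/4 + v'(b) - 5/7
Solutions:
 v(b) = C1 - b^4/14 + 5*b^2/8 + 5*b/7


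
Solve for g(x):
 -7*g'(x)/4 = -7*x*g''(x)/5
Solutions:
 g(x) = C1 + C2*x^(9/4)


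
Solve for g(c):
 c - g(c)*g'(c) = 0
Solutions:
 g(c) = -sqrt(C1 + c^2)
 g(c) = sqrt(C1 + c^2)


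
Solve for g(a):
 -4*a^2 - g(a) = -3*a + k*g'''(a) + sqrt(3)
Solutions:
 g(a) = C1*exp(a*(-1/k)^(1/3)) + C2*exp(a*(-1/k)^(1/3)*(-1 + sqrt(3)*I)/2) + C3*exp(-a*(-1/k)^(1/3)*(1 + sqrt(3)*I)/2) - 4*a^2 + 3*a - sqrt(3)


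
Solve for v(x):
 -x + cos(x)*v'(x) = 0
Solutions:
 v(x) = C1 + Integral(x/cos(x), x)


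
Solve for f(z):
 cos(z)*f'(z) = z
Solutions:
 f(z) = C1 + Integral(z/cos(z), z)


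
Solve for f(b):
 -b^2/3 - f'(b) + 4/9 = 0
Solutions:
 f(b) = C1 - b^3/9 + 4*b/9


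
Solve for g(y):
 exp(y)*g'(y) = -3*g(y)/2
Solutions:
 g(y) = C1*exp(3*exp(-y)/2)


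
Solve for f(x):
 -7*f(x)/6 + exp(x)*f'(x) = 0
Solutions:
 f(x) = C1*exp(-7*exp(-x)/6)


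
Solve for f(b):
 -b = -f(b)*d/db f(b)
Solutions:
 f(b) = -sqrt(C1 + b^2)
 f(b) = sqrt(C1 + b^2)


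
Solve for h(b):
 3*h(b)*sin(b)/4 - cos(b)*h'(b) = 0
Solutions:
 h(b) = C1/cos(b)^(3/4)


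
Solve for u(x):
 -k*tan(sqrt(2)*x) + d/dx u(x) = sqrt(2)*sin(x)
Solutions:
 u(x) = C1 - sqrt(2)*k*log(cos(sqrt(2)*x))/2 - sqrt(2)*cos(x)


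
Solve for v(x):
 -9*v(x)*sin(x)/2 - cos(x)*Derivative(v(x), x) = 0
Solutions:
 v(x) = C1*cos(x)^(9/2)


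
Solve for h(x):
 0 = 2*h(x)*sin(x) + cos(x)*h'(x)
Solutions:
 h(x) = C1*cos(x)^2


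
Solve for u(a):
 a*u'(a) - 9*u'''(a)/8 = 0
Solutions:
 u(a) = C1 + Integral(C2*airyai(2*3^(1/3)*a/3) + C3*airybi(2*3^(1/3)*a/3), a)
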